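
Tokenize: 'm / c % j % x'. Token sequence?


Scan left to right, longest-match per lexeme
Tokens: ID(m), OP(/), ID(c), OP(%), ID(j), OP(%), ID(x)


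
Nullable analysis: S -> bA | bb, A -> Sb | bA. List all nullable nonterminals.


A nonterminal is nullable iff some alternative derives ε (directly, or every symbol in it is nullable)
Nullable: {}


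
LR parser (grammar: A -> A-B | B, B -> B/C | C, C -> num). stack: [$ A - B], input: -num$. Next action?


handle 'A-B' on top; lookahead ∈ FOLLOW(A) = {-, $}
Action: reduce (A -> A-B)


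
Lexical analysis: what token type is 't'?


Pattern: letter/underscore followed by alphanumerics, not a keyword
Type: IDENTIFIER


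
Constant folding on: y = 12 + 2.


12 + 2 = 14 at compile time
Optimized: y = 14


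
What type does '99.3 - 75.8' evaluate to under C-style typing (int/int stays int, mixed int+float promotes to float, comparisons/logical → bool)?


Operand types: float - float
Rule: mixed int/float promotes to float; int/int stays int
Result type: float


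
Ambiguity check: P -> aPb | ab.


balanced a^n…b^n: each string has a unique parse
Unambiguous


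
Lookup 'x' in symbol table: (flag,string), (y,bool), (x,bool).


Lookup 'x' → type bool


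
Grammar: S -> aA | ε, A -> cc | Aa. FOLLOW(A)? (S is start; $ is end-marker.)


$ ∈ FOLLOW(S). For each A -> αBβ: add FIRST(β)\{ε} to FOLLOW(B); if β nullable, add FOLLOW(A).
FOLLOW(A) = {$, a}


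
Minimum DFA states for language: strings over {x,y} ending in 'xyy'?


Track the longest suffix of input matching a prefix of 'xyy': 4 classes (prefixes of length 0..3)
Minimal DFA: 4 states


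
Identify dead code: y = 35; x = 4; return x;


y is assigned but never read
Dead: 'y = 35'


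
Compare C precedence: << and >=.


'<<' is shift (level 8); '>=' is relational (level 7)
Higher level binds tighter
'<<' has higher precedence than '>='


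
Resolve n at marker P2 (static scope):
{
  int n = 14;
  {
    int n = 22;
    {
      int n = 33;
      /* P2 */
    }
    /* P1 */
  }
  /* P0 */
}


n declared in the same block as P2
n = 33


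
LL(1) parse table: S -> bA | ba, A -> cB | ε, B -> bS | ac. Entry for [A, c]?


For [A, c]: 'c' ∈ FIRST(cB)
Entry: A -> cB


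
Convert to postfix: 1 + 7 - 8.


Left to right (same or higher precedence on left)
Postfix: 1 7 + 8 -


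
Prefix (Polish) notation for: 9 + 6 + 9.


left-to-right (same/higher precedence on left): tree is (+ (+ 9 6) 9)
Prefix: + + 9 6 9


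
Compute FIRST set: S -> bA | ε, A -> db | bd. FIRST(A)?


Per alternative of A: FIRST(db) = {d}; FIRST(bd) = {b}
FIRST(A) = {b, d}


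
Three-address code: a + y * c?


Break into single-operator statements:
t1 = y * c
t2 = a + t1


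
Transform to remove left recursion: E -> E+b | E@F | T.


Left-recursive alternatives: E+b, E@F; non-recursive: T
Introduce E': E -> TE', E' -> +bE' | @FE' | ε


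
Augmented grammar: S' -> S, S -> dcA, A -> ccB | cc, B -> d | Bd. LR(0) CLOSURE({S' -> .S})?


Start: S' -> .S
For each item with dot before a nonterminal B, add B -> .γ for every B-production
Closure: [S' -> .S, S -> .dcA]


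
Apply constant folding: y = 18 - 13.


18 - 13 = 5 at compile time
Optimized: y = 5


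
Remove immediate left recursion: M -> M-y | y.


Left-recursive alternatives: M-y; non-recursive: y
Introduce M': M -> yM', M' -> -yM' | ε


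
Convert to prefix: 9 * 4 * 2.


left-to-right (same/higher precedence on left): tree is (* (* 9 4) 2)
Prefix: * * 9 4 2


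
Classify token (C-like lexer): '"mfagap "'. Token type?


Pattern: double-quoted sequence
Type: STRING_LITERAL


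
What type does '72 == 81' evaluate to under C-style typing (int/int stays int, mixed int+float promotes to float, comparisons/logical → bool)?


Operand types: int == int
Rule: comparison yields bool
Result type: bool


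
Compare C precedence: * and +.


'*' is multiplicative (level 10); '+' is additive (level 9)
Higher level binds tighter
'*' has higher precedence than '+'


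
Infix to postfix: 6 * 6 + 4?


Left to right (same or higher precedence on left)
Postfix: 6 6 * 4 +


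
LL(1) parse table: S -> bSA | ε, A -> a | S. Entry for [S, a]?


For [S, a]: ε is nullable and 'a' ∈ FOLLOW(S)
Entry: S -> ε


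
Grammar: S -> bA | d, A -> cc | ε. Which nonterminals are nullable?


A nonterminal is nullable iff some alternative derives ε (directly, or every symbol in it is nullable)
Nullable: {A}


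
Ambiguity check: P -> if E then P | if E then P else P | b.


dangling else: 'if E then if E then b else b' parses two ways
Ambiguous


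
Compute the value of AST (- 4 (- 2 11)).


Evaluate inner: (- 2 11) = -9
Evaluate root: (- 4 -9) = 13
Result: 13


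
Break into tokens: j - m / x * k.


Scan left to right, longest-match per lexeme
Tokens: ID(j), OP(-), ID(m), OP(/), ID(x), OP(*), ID(k)


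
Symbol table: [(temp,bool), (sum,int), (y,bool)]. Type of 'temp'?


Lookup 'temp' → type bool


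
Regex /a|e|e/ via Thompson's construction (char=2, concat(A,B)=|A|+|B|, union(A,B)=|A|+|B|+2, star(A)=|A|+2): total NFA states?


Syntax tree has 3 char leaf(s), 2 union(s), 0 star(s)
chars contribute 3×2 = 6; each union adds +2; each star adds +2
Total: 6 + 4 + 0 = 10 states


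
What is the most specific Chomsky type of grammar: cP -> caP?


LHS has context (more than one symbol) and |LHS| ≤ |RHS|
Classification: Type 1 (Context-Sensitive)


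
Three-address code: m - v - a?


Break into single-operator statements:
t1 = m - v
t2 = t1 - a


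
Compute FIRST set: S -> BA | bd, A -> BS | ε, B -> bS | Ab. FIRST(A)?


Per alternative of A: FIRST(BS) = {b}; FIRST(ε) = {ε}
FIRST(A) = {b, ε}


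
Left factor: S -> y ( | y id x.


Common prefix: 'y'
Factored: S -> y S', S' -> ( | id x


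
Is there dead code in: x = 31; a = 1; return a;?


x is assigned but never read
Dead: 'x = 31'


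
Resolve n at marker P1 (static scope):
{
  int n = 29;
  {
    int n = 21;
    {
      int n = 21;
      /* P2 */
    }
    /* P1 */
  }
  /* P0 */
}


n declared in the same block as P1
n = 21


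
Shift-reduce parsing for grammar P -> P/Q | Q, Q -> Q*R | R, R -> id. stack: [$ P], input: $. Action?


start symbol P on stack, input exhausted
Action: accept


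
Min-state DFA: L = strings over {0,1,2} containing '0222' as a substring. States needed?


KMP-style automaton: 4 progress states + 1 absorbing accept = 5
Minimal DFA: 5 states


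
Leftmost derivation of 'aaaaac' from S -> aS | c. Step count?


Derivation: S => aS => aaS => aaaS => aaaaS => aaaaaS => aaaaac
Steps: 6


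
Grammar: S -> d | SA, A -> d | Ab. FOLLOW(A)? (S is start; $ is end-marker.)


$ ∈ FOLLOW(S). For each A -> αBβ: add FIRST(β)\{ε} to FOLLOW(B); if β nullable, add FOLLOW(A).
FOLLOW(A) = {$, b, d}


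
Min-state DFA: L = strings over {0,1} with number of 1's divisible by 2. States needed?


Track (count of 1) mod 2: states 0..1, accept at 0
Minimal DFA: 2 states


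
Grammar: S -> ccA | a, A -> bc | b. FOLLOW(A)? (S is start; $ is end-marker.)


$ ∈ FOLLOW(S). For each A -> αBβ: add FIRST(β)\{ε} to FOLLOW(B); if β nullable, add FOLLOW(A).
FOLLOW(A) = {$}


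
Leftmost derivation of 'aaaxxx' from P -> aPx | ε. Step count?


Derivation: P => aPx => aaPxx => aaaPxxx => aaaxxx
Steps: 4


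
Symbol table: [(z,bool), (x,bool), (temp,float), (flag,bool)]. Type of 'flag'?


Lookup 'flag' → type bool


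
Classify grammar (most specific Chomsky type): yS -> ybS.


LHS has context (more than one symbol) and |LHS| ≤ |RHS|
Classification: Type 1 (Context-Sensitive)


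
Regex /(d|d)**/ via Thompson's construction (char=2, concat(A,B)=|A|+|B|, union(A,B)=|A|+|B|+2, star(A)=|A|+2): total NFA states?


Syntax tree has 2 char leaf(s), 1 union(s), 2 star(s)
chars contribute 2×2 = 4; each union adds +2; each star adds +2
Total: 4 + 2 + 4 = 10 states


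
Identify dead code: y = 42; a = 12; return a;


y is assigned but never read
Dead: 'y = 42'


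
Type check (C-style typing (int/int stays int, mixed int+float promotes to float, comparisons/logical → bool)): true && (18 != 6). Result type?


Operand types: bool && bool
Rule: logical operators take bool operands and yield bool
Result type: bool


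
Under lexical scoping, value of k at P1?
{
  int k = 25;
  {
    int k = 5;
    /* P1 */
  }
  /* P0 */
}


k declared in the same block as P1
k = 5


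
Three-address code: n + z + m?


Break into single-operator statements:
t1 = n + z
t2 = t1 + m


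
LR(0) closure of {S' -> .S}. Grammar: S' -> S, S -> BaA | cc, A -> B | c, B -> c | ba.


Start: S' -> .S
For each item with dot before a nonterminal B, add B -> .γ for every B-production
Closure: [S' -> .S, S -> .BaA, S -> .cc, B -> .c, B -> .ba]


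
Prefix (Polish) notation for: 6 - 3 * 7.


'*' binds tighter: tree is (- 6 (* 3 7))
Prefix: - 6 * 3 7


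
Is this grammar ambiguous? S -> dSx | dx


balanced d^n…x^n: each string has a unique parse
Unambiguous


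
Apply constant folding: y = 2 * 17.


2 * 17 = 34 at compile time
Optimized: y = 34


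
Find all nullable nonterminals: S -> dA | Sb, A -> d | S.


A nonterminal is nullable iff some alternative derives ε (directly, or every symbol in it is nullable)
Nullable: {}


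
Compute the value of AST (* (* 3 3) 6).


Evaluate inner: (* 3 3) = 9
Evaluate root: (* 9 6) = 54
Result: 54


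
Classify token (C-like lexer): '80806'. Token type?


Pattern: digits only
Type: INTEGER_LITERAL


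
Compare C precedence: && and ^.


'^' is bitwise XOR (level 4); '&&' is logical AND (level 2)
Higher level binds tighter
'^' has higher precedence than '&&'


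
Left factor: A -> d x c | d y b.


Common prefix: 'd'
Factored: A -> d A', A' -> x c | y b


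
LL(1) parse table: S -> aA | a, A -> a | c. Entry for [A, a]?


For [A, a]: 'a' ∈ FIRST(a)
Entry: A -> a


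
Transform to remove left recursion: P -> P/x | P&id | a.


Left-recursive alternatives: P/x, P&id; non-recursive: a
Introduce P': P -> aP', P' -> /xP' | &idP' | ε


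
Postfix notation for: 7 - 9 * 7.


* has higher precedence, evaluate 9*7 first
Postfix: 7 9 7 * -


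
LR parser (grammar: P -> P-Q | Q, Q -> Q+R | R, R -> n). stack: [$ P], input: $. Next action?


start symbol P on stack, input exhausted
Action: accept


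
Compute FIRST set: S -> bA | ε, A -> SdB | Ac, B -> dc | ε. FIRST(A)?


Per alternative of A: FIRST(SdB) = {b, d}; FIRST(Ac) = {b, d}
FIRST(A) = {b, d}


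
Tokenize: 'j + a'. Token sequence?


Scan left to right, longest-match per lexeme
Tokens: ID(j), OP(+), ID(a)


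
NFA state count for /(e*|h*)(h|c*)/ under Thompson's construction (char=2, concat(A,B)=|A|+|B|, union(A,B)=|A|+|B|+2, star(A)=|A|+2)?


Syntax tree has 4 char leaf(s), 2 union(s), 3 star(s)
chars contribute 4×2 = 8; each union adds +2; each star adds +2
Total: 8 + 4 + 6 = 18 states


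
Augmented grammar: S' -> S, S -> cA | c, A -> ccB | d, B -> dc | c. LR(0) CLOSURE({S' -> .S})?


Start: S' -> .S
For each item with dot before a nonterminal B, add B -> .γ for every B-production
Closure: [S' -> .S, S -> .cA, S -> .c]


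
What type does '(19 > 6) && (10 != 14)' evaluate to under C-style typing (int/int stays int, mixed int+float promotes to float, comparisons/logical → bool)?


Operand types: bool && bool
Rule: logical operators take bool operands and yield bool
Result type: bool


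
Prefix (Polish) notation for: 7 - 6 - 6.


left-to-right (same/higher precedence on left): tree is (- (- 7 6) 6)
Prefix: - - 7 6 6


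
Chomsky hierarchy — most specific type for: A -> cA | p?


Right-linear: every RHS is a terminal or a terminal followed by one nonterminal
Classification: Type 3 (Regular)


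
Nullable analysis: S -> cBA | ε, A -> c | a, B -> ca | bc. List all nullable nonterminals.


A nonterminal is nullable iff some alternative derives ε (directly, or every symbol in it is nullable)
Nullable: {S}


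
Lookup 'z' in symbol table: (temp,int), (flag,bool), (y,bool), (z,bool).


Lookup 'z' → type bool


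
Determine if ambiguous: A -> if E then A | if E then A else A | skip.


dangling else: 'if E then if E then skip else skip' parses two ways
Ambiguous


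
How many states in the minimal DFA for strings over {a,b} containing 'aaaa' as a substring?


KMP-style automaton: 4 progress states + 1 absorbing accept = 5
Minimal DFA: 5 states


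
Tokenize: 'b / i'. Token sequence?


Scan left to right, longest-match per lexeme
Tokens: ID(b), OP(/), ID(i)


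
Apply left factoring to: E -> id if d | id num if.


Common prefix: 'id'
Factored: E -> id E', E' -> if d | num if


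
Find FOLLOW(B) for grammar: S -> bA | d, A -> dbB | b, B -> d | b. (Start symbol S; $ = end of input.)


$ ∈ FOLLOW(S). For each A -> αBβ: add FIRST(β)\{ε} to FOLLOW(B); if β nullable, add FOLLOW(A).
FOLLOW(B) = {$}


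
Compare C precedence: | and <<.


'<<' is shift (level 8); '|' is bitwise OR (level 3)
Higher level binds tighter
'<<' has higher precedence than '|'


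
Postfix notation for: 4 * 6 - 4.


Left to right (same or higher precedence on left)
Postfix: 4 6 * 4 -


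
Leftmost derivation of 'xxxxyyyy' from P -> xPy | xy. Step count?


Derivation: P => xPy => xxPyy => xxxPyyy => xxxxyyyy
Steps: 4


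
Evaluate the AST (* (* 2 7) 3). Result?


Evaluate inner: (* 2 7) = 14
Evaluate root: (* 14 3) = 42
Result: 42


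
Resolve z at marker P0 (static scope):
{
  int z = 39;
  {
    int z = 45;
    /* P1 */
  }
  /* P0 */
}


z declared in the same block as P0
z = 39


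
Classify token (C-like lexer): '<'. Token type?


Pattern: operator symbol
Type: OPERATOR


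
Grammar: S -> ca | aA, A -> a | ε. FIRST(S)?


Per alternative of S: FIRST(ca) = {c}; FIRST(aA) = {a}
FIRST(S) = {a, c}


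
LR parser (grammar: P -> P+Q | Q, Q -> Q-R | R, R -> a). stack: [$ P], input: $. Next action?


start symbol P on stack, input exhausted
Action: accept


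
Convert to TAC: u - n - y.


Break into single-operator statements:
t1 = u - n
t2 = t1 - y


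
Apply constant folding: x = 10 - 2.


10 - 2 = 8 at compile time
Optimized: x = 8


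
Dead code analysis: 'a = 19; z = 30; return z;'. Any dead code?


a is assigned but never read
Dead: 'a = 19'


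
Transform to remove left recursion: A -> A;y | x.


Left-recursive alternatives: A;y; non-recursive: x
Introduce A': A -> xA', A' -> ;yA' | ε


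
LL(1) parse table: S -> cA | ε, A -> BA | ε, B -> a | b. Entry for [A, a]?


For [A, a]: 'a' ∈ FIRST(BA)
Entry: A -> BA


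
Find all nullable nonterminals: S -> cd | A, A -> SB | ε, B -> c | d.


A nonterminal is nullable iff some alternative derives ε (directly, or every symbol in it is nullable)
Nullable: {A, S}


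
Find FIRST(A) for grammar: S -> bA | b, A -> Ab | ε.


Per alternative of A: FIRST(Ab) = {b}; FIRST(ε) = {ε}
FIRST(A) = {b, ε}


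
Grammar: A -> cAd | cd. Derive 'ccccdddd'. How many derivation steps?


Derivation: A => cAd => ccAdd => cccAddd => ccccdddd
Steps: 4


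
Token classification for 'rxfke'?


Pattern: letter/underscore followed by alphanumerics, not a keyword
Type: IDENTIFIER


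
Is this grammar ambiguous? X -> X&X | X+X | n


'n&n+n' has two parse trees (no precedence encoded between & and +)
Ambiguous


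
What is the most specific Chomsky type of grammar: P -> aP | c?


Right-linear: every RHS is a terminal or a terminal followed by one nonterminal
Classification: Type 3 (Regular)


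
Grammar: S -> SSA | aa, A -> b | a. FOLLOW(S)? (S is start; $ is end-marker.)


$ ∈ FOLLOW(S). For each A -> αBβ: add FIRST(β)\{ε} to FOLLOW(B); if β nullable, add FOLLOW(A).
FOLLOW(S) = {$, a, b}


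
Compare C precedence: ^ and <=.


'<=' is relational (level 7); '^' is bitwise XOR (level 4)
Higher level binds tighter
'<=' has higher precedence than '^'


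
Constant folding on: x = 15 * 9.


15 * 9 = 135 at compile time
Optimized: x = 135


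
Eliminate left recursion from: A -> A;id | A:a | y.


Left-recursive alternatives: A;id, A:a; non-recursive: y
Introduce A': A -> yA', A' -> ;idA' | :aA' | ε


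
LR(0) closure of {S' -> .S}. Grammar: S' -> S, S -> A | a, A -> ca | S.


Start: S' -> .S
For each item with dot before a nonterminal B, add B -> .γ for every B-production
Closure: [S' -> .S, S -> .A, S -> .a, A -> .ca, A -> .S]


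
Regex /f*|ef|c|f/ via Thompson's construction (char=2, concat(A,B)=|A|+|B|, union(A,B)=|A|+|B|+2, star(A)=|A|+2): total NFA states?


Syntax tree has 5 char leaf(s), 3 union(s), 1 star(s)
chars contribute 5×2 = 10; each union adds +2; each star adds +2
Total: 10 + 6 + 2 = 18 states


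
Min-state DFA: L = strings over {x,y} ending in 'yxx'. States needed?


Track the longest suffix of input matching a prefix of 'yxx': 4 classes (prefixes of length 0..3)
Minimal DFA: 4 states


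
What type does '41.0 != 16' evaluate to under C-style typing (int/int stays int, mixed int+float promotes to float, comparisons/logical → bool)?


Operand types: float != int
Rule: comparison yields bool
Result type: bool


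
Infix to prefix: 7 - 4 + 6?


left-to-right (same/higher precedence on left): tree is (+ (- 7 4) 6)
Prefix: + - 7 4 6


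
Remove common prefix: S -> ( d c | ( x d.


Common prefix: '('
Factored: S -> ( S', S' -> d c | x d


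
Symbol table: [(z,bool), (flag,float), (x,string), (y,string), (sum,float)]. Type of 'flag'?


Lookup 'flag' → type float


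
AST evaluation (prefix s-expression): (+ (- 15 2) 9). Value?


Evaluate inner: (- 15 2) = 13
Evaluate root: (+ 13 9) = 22
Result: 22


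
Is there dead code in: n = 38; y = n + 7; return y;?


n is read by y's definition; y is returned
No dead code


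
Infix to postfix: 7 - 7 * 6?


* has higher precedence, evaluate 7*6 first
Postfix: 7 7 6 * -


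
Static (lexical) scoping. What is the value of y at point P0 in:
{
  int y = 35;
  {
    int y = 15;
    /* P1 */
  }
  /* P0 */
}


y declared in the same block as P0
y = 35


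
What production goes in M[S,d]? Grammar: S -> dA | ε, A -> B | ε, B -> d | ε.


For [S, d]: 'd' ∈ FIRST(dA)
Entry: S -> dA


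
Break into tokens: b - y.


Scan left to right, longest-match per lexeme
Tokens: ID(b), OP(-), ID(y)


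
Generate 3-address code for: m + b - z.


Break into single-operator statements:
t1 = m + b
t2 = t1 - z


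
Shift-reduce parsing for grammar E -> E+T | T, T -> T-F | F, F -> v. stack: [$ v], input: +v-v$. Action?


'v' on top is the handle for F -> v
Action: reduce (F -> v)


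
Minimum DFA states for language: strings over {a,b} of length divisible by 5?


Track length mod 5: states 0..4, accept at 0
Minimal DFA: 5 states


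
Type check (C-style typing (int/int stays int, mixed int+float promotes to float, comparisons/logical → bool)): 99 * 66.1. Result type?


Operand types: int * float
Rule: mixed int/float promotes to float; int/int stays int
Result type: float


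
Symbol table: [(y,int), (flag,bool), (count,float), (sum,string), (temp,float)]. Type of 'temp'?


Lookup 'temp' → type float


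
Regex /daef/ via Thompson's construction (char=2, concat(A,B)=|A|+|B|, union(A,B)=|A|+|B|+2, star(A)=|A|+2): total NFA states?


Syntax tree has 4 char leaf(s), 0 union(s), 0 star(s)
chars contribute 4×2 = 8; each union adds +2; each star adds +2
Total: 8 + 0 + 0 = 8 states


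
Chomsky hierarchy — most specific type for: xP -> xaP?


LHS has context (more than one symbol) and |LHS| ≤ |RHS|
Classification: Type 1 (Context-Sensitive)


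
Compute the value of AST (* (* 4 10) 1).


Evaluate inner: (* 4 10) = 40
Evaluate root: (* 40 1) = 40
Result: 40


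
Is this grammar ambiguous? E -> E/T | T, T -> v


precedence layered via separate nonterminal T: deterministic
Unambiguous


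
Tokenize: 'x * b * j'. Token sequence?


Scan left to right, longest-match per lexeme
Tokens: ID(x), OP(*), ID(b), OP(*), ID(j)


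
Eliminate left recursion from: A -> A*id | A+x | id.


Left-recursive alternatives: A*id, A+x; non-recursive: id
Introduce A': A -> idA', A' -> *idA' | +xA' | ε


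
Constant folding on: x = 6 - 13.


6 - 13 = -7 at compile time
Optimized: x = -7


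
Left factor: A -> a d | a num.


Common prefix: 'a'
Factored: A -> a A', A' -> d | num


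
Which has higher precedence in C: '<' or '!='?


'<' is relational (level 7); '!=' is equality (level 6)
Higher level binds tighter
'<' has higher precedence than '!='


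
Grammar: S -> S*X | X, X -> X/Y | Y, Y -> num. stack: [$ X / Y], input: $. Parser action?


handle 'X/Y' on top
Action: reduce (X -> X/Y)


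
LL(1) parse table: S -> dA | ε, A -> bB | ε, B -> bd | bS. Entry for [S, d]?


For [S, d]: 'd' ∈ FIRST(dA)
Entry: S -> dA


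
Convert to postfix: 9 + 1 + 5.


Left to right (same or higher precedence on left)
Postfix: 9 1 + 5 +


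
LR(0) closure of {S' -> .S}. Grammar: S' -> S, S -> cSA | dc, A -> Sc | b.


Start: S' -> .S
For each item with dot before a nonterminal B, add B -> .γ for every B-production
Closure: [S' -> .S, S -> .cSA, S -> .dc]


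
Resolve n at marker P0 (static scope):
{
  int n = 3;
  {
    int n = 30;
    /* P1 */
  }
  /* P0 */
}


n declared in the same block as P0
n = 3


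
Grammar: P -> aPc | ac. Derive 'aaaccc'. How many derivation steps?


Derivation: P => aPc => aaPcc => aaaccc
Steps: 3


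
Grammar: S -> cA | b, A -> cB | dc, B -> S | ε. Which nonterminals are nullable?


A nonterminal is nullable iff some alternative derives ε (directly, or every symbol in it is nullable)
Nullable: {B}


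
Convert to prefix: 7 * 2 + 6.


left-to-right (same/higher precedence on left): tree is (+ (* 7 2) 6)
Prefix: + * 7 2 6


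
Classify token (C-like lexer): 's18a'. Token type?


Pattern: letter/underscore followed by alphanumerics, not a keyword
Type: IDENTIFIER


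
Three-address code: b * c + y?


Break into single-operator statements:
t1 = b * c
t2 = t1 + y


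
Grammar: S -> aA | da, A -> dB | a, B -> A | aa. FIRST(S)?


Per alternative of S: FIRST(aA) = {a}; FIRST(da) = {d}
FIRST(S) = {a, d}


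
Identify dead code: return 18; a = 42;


statement follows a return and is unreachable
Dead: 'a = 42'


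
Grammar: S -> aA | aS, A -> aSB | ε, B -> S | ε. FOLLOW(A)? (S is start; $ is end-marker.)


$ ∈ FOLLOW(S). For each A -> αBβ: add FIRST(β)\{ε} to FOLLOW(B); if β nullable, add FOLLOW(A).
FOLLOW(A) = {$, a}


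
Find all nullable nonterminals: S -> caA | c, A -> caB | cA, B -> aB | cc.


A nonterminal is nullable iff some alternative derives ε (directly, or every symbol in it is nullable)
Nullable: {}


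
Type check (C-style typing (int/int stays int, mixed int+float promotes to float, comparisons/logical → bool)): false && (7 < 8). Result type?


Operand types: bool && bool
Rule: logical operators take bool operands and yield bool
Result type: bool


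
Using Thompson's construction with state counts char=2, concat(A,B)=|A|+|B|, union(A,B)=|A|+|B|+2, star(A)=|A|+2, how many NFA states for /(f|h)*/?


Syntax tree has 2 char leaf(s), 1 union(s), 1 star(s)
chars contribute 2×2 = 4; each union adds +2; each star adds +2
Total: 4 + 2 + 2 = 8 states


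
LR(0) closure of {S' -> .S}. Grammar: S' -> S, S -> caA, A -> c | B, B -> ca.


Start: S' -> .S
For each item with dot before a nonterminal B, add B -> .γ for every B-production
Closure: [S' -> .S, S -> .caA]


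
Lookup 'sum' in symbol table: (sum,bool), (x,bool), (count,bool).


Lookup 'sum' → type bool


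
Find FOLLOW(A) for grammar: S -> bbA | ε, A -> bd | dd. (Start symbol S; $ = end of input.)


$ ∈ FOLLOW(S). For each A -> αBβ: add FIRST(β)\{ε} to FOLLOW(B); if β nullable, add FOLLOW(A).
FOLLOW(A) = {$}


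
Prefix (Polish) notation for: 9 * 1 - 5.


left-to-right (same/higher precedence on left): tree is (- (* 9 1) 5)
Prefix: - * 9 1 5


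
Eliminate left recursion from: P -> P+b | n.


Left-recursive alternatives: P+b; non-recursive: n
Introduce P': P -> nP', P' -> +bP' | ε


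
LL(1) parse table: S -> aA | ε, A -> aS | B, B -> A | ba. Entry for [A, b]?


For [A, b]: 'b' ∈ FIRST(B)
Entry: A -> B


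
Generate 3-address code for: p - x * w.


Break into single-operator statements:
t1 = x * w
t2 = p - t1


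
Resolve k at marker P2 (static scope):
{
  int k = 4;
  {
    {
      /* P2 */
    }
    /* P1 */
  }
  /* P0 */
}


P2's block does not declare k; resolves to the enclosing declaration at depth 0
k = 4


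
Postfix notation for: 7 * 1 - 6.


Left to right (same or higher precedence on left)
Postfix: 7 1 * 6 -


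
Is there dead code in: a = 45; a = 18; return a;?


first assignment to a is overwritten before any read
Dead: 'a = 45'


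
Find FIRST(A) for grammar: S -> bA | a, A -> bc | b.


Per alternative of A: FIRST(bc) = {b}; FIRST(b) = {b}
FIRST(A) = {b}


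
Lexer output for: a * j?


Scan left to right, longest-match per lexeme
Tokens: ID(a), OP(*), ID(j)


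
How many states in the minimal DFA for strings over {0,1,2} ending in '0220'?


Track the longest suffix of input matching a prefix of '0220': 5 classes (prefixes of length 0..4)
Minimal DFA: 5 states


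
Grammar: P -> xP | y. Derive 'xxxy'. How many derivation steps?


Derivation: P => xP => xxP => xxxP => xxxy
Steps: 4


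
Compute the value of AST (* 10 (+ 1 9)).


Evaluate inner: (+ 1 9) = 10
Evaluate root: (* 10 10) = 100
Result: 100


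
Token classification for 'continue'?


Pattern: reserved word
Type: KEYWORD


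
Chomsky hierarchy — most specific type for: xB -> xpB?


LHS has context (more than one symbol) and |LHS| ≤ |RHS|
Classification: Type 1 (Context-Sensitive)


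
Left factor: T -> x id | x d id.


Common prefix: 'x'
Factored: T -> x T', T' -> id | d id


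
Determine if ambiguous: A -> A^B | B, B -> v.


precedence layered via separate nonterminal B: deterministic
Unambiguous


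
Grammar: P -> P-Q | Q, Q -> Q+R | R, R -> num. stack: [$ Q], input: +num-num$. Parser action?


shift '+' to continue Q -> Q+R
Action: shift


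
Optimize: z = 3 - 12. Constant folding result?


3 - 12 = -9 at compile time
Optimized: z = -9


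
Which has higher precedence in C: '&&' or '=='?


'==' is equality (level 6); '&&' is logical AND (level 2)
Higher level binds tighter
'==' has higher precedence than '&&'


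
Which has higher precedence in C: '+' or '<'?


'+' is additive (level 9); '<' is relational (level 7)
Higher level binds tighter
'+' has higher precedence than '<'


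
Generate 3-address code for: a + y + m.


Break into single-operator statements:
t1 = a + y
t2 = t1 + m


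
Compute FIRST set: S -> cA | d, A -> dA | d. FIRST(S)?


Per alternative of S: FIRST(cA) = {c}; FIRST(d) = {d}
FIRST(S) = {c, d}


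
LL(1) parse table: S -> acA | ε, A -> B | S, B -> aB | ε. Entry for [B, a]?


For [B, a]: 'a' ∈ FIRST(aB)
Entry: B -> aB


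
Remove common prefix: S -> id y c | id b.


Common prefix: 'id'
Factored: S -> id S', S' -> y c | b


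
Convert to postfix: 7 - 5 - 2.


Left to right (same or higher precedence on left)
Postfix: 7 5 - 2 -


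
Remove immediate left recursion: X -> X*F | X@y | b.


Left-recursive alternatives: X*F, X@y; non-recursive: b
Introduce X': X -> bX', X' -> *FX' | @yX' | ε


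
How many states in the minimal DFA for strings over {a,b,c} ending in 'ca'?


Track the longest suffix of input matching a prefix of 'ca': 3 classes (prefixes of length 0..2)
Minimal DFA: 3 states


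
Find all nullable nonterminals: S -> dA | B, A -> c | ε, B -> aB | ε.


A nonterminal is nullable iff some alternative derives ε (directly, or every symbol in it is nullable)
Nullable: {A, B, S}


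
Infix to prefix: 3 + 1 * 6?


'*' binds tighter: tree is (+ 3 (* 1 6))
Prefix: + 3 * 1 6


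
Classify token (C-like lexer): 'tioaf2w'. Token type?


Pattern: letter/underscore followed by alphanumerics, not a keyword
Type: IDENTIFIER


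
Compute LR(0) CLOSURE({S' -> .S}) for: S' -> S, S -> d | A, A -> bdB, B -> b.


Start: S' -> .S
For each item with dot before a nonterminal B, add B -> .γ for every B-production
Closure: [S' -> .S, S -> .d, S -> .A, A -> .bdB]


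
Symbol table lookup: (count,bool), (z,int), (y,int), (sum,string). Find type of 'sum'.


Lookup 'sum' → type string


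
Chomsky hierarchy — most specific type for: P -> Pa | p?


Left-linear: every RHS is a terminal or one nonterminal followed by a terminal
Classification: Type 3 (Regular)


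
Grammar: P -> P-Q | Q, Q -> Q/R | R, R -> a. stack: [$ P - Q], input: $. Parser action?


handle 'P-Q' on top; lookahead ∈ FOLLOW(P) = {-, $}
Action: reduce (P -> P-Q)


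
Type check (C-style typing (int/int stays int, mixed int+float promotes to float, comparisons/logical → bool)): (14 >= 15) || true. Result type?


Operand types: bool || bool
Rule: logical operators take bool operands and yield bool
Result type: bool


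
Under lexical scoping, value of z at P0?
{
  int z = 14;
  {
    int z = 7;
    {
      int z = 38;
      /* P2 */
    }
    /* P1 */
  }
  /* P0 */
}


z declared in the same block as P0
z = 14


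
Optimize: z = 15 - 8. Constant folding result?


15 - 8 = 7 at compile time
Optimized: z = 7


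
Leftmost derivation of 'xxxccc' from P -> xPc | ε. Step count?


Derivation: P => xPc => xxPcc => xxxPccc => xxxccc
Steps: 4


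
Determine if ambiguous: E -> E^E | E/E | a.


'a^a/a' has two parse trees (no precedence encoded between ^ and /)
Ambiguous


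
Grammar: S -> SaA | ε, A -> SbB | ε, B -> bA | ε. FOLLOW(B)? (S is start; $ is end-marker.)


$ ∈ FOLLOW(S). For each A -> αBβ: add FIRST(β)\{ε} to FOLLOW(B); if β nullable, add FOLLOW(A).
FOLLOW(B) = {$, a, b}


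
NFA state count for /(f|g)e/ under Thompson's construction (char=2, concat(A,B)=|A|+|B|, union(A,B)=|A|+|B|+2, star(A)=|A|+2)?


Syntax tree has 3 char leaf(s), 1 union(s), 0 star(s)
chars contribute 3×2 = 6; each union adds +2; each star adds +2
Total: 6 + 2 + 0 = 8 states


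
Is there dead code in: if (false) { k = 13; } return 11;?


condition is constant false, so the whole block is unreachable
Dead: 'if (false) { k = 13; }'


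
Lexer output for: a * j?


Scan left to right, longest-match per lexeme
Tokens: ID(a), OP(*), ID(j)


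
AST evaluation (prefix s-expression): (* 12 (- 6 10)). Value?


Evaluate inner: (- 6 10) = -4
Evaluate root: (* 12 -4) = -48
Result: -48


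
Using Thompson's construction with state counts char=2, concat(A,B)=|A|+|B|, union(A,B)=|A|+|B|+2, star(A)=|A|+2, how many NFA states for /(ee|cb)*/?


Syntax tree has 4 char leaf(s), 1 union(s), 1 star(s)
chars contribute 4×2 = 8; each union adds +2; each star adds +2
Total: 8 + 2 + 2 = 12 states


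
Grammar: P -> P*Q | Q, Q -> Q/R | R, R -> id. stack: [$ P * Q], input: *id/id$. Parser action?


handle 'P*Q' on top; lookahead ∈ FOLLOW(P) = {*, $}
Action: reduce (P -> P*Q)


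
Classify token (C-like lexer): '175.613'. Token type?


Pattern: digits with a decimal point
Type: FLOAT_LITERAL


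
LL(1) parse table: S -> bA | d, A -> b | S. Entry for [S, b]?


For [S, b]: 'b' ∈ FIRST(bA)
Entry: S -> bA


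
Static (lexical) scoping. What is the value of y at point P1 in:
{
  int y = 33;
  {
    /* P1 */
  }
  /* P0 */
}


P1's block does not declare y; resolves to the enclosing declaration at depth 0
y = 33


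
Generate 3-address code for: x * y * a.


Break into single-operator statements:
t1 = x * y
t2 = t1 * a


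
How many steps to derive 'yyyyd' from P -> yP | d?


Derivation: P => yP => yyP => yyyP => yyyyP => yyyyd
Steps: 5


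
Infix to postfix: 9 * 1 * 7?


Left to right (same or higher precedence on left)
Postfix: 9 1 * 7 *


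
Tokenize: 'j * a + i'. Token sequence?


Scan left to right, longest-match per lexeme
Tokens: ID(j), OP(*), ID(a), OP(+), ID(i)


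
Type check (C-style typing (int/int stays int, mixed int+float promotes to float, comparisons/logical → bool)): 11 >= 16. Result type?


Operand types: int >= int
Rule: comparison yields bool
Result type: bool


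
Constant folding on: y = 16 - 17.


16 - 17 = -1 at compile time
Optimized: y = -1


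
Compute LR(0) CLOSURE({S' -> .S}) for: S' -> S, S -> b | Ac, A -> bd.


Start: S' -> .S
For each item with dot before a nonterminal B, add B -> .γ for every B-production
Closure: [S' -> .S, S -> .b, S -> .Ac, A -> .bd]


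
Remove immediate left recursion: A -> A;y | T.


Left-recursive alternatives: A;y; non-recursive: T
Introduce A': A -> TA', A' -> ;yA' | ε


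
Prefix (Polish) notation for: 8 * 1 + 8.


left-to-right (same/higher precedence on left): tree is (+ (* 8 1) 8)
Prefix: + * 8 1 8


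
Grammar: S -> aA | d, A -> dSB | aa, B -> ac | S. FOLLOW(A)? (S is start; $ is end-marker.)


$ ∈ FOLLOW(S). For each A -> αBβ: add FIRST(β)\{ε} to FOLLOW(B); if β nullable, add FOLLOW(A).
FOLLOW(A) = {$, a, d}


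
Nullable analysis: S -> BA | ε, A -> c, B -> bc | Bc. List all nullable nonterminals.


A nonterminal is nullable iff some alternative derives ε (directly, or every symbol in it is nullable)
Nullable: {S}


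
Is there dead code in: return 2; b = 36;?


statement follows a return and is unreachable
Dead: 'b = 36'


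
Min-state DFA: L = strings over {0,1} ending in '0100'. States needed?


Track the longest suffix of input matching a prefix of '0100': 5 classes (prefixes of length 0..4)
Minimal DFA: 5 states


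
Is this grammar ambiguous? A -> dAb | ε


balanced d^n…b^n: each string has a unique parse
Unambiguous


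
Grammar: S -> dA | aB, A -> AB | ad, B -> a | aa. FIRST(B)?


Per alternative of B: FIRST(a) = {a}; FIRST(aa) = {a}
FIRST(B) = {a}


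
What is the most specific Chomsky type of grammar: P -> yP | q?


Right-linear: every RHS is a terminal or a terminal followed by one nonterminal
Classification: Type 3 (Regular)


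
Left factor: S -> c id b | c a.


Common prefix: 'c'
Factored: S -> c S', S' -> id b | a


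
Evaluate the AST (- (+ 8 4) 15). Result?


Evaluate inner: (+ 8 4) = 12
Evaluate root: (- 12 15) = -3
Result: -3


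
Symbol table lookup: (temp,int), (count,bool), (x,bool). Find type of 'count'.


Lookup 'count' → type bool


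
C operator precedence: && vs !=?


'!=' is equality (level 6); '&&' is logical AND (level 2)
Higher level binds tighter
'!=' has higher precedence than '&&'


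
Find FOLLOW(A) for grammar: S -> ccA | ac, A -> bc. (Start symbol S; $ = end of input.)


$ ∈ FOLLOW(S). For each A -> αBβ: add FIRST(β)\{ε} to FOLLOW(B); if β nullable, add FOLLOW(A).
FOLLOW(A) = {$}


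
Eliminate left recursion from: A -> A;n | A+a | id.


Left-recursive alternatives: A;n, A+a; non-recursive: id
Introduce A': A -> idA', A' -> ;nA' | +aA' | ε


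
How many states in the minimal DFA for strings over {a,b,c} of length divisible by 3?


Track length mod 3: states 0..2, accept at 0
Minimal DFA: 3 states


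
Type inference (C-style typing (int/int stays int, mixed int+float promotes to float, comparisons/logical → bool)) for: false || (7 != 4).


Operand types: bool || bool
Rule: logical operators take bool operands and yield bool
Result type: bool


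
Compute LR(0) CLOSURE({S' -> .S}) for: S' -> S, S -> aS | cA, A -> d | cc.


Start: S' -> .S
For each item with dot before a nonterminal B, add B -> .γ for every B-production
Closure: [S' -> .S, S -> .aS, S -> .cA]


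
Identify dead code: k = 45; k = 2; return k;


first assignment to k is overwritten before any read
Dead: 'k = 45'


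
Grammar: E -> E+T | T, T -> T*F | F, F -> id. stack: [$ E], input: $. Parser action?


start symbol E on stack, input exhausted
Action: accept


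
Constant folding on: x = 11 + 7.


11 + 7 = 18 at compile time
Optimized: x = 18


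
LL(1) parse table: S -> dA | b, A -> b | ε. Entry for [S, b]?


For [S, b]: 'b' ∈ FIRST(b)
Entry: S -> b


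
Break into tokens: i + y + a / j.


Scan left to right, longest-match per lexeme
Tokens: ID(i), OP(+), ID(y), OP(+), ID(a), OP(/), ID(j)


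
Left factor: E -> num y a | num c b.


Common prefix: 'num'
Factored: E -> num E', E' -> y a | c b


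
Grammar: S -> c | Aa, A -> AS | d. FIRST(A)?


Per alternative of A: FIRST(AS) = {d}; FIRST(d) = {d}
FIRST(A) = {d}


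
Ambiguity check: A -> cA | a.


right-linear, alternatives start with distinct terminals 'c' vs 'a': unique leftmost derivation
Unambiguous


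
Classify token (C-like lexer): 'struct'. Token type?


Pattern: reserved word
Type: KEYWORD


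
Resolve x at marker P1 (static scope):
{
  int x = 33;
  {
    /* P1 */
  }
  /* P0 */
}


P1's block does not declare x; resolves to the enclosing declaration at depth 0
x = 33


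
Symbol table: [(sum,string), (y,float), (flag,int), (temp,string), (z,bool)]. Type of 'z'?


Lookup 'z' → type bool


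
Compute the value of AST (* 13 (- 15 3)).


Evaluate inner: (- 15 3) = 12
Evaluate root: (* 13 12) = 156
Result: 156


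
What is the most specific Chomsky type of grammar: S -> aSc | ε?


Single nonterminal LHS, but a^n c^n is not regular
Classification: Type 2 (Context-Free)


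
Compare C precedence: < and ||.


'<' is relational (level 7); '||' is logical OR (level 1)
Higher level binds tighter
'<' has higher precedence than '||'


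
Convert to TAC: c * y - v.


Break into single-operator statements:
t1 = c * y
t2 = t1 - v


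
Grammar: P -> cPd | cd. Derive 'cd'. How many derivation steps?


Derivation: P => cd
Steps: 1


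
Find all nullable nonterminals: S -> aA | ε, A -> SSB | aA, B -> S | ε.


A nonterminal is nullable iff some alternative derives ε (directly, or every symbol in it is nullable)
Nullable: {A, B, S}


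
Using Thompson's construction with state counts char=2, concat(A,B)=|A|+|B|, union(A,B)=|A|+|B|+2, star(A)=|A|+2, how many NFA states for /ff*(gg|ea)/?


Syntax tree has 6 char leaf(s), 1 union(s), 1 star(s)
chars contribute 6×2 = 12; each union adds +2; each star adds +2
Total: 12 + 2 + 2 = 16 states


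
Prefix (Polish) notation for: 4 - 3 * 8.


'*' binds tighter: tree is (- 4 (* 3 8))
Prefix: - 4 * 3 8


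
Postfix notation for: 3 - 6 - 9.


Left to right (same or higher precedence on left)
Postfix: 3 6 - 9 -


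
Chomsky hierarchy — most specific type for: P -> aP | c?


Right-linear: every RHS is a terminal or a terminal followed by one nonterminal
Classification: Type 3 (Regular)


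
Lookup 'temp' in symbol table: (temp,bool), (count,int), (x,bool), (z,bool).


Lookup 'temp' → type bool


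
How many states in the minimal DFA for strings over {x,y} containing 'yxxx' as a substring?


KMP-style automaton: 4 progress states + 1 absorbing accept = 5
Minimal DFA: 5 states
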